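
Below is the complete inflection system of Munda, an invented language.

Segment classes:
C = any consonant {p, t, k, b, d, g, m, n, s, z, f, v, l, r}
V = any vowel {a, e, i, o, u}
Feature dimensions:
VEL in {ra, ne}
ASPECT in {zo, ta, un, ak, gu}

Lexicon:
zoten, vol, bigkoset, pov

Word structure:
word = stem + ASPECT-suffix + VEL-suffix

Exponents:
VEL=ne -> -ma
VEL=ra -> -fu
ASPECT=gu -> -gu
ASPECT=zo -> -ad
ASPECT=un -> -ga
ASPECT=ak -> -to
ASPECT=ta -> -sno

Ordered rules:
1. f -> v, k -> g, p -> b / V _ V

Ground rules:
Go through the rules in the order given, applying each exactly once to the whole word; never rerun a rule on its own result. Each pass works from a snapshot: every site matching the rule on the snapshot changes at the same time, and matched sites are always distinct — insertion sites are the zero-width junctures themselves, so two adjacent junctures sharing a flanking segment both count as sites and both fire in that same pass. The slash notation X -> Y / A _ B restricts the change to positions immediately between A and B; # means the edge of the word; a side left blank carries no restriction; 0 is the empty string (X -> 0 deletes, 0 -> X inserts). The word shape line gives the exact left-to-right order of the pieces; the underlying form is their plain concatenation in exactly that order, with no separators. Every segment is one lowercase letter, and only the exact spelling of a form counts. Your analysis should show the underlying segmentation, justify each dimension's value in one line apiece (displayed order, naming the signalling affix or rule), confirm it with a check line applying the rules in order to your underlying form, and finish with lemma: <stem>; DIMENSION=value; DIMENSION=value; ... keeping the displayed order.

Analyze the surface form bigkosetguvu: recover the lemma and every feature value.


underlying: bigkoset-gu-fu
VEL=ra - signalled by the affix -fu
ASPECT=gu - signalled by the affix -gu
check: bigkosetgufu -> bigkosetguvu
lemma: bigkoset; VEL=ra; ASPECT=gu


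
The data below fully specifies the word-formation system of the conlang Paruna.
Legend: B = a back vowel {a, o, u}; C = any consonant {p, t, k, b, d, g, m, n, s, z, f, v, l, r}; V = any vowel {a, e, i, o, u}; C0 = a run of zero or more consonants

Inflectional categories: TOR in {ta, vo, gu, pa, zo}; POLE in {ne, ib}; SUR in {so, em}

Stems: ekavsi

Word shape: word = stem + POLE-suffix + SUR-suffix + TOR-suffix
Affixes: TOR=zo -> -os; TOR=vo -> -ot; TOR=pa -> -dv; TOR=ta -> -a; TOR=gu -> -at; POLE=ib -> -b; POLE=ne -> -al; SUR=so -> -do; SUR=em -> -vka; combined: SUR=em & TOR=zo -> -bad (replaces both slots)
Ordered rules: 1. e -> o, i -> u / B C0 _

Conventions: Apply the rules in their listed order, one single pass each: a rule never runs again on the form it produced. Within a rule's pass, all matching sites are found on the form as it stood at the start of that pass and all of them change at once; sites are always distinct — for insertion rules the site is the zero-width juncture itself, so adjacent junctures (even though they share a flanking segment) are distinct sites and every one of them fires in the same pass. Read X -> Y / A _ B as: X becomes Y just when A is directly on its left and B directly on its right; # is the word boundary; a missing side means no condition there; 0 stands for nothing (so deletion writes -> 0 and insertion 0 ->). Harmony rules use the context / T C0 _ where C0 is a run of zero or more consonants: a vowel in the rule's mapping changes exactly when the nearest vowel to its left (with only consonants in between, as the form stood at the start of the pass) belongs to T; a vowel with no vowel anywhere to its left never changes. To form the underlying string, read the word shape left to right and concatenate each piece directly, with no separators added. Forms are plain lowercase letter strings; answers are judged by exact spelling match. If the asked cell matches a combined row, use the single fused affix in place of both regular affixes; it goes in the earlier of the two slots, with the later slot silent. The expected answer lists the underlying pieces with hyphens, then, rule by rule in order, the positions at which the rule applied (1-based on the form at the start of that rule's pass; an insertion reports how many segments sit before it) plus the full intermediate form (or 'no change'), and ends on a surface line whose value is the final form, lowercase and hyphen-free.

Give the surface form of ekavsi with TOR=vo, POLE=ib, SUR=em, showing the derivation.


underlying: ekavsi-b-vka-ot
1. e -> o, i -> u / B C0 _: fires at position(s) 6: ekavsubvkaot
surface: ekavsubvkaot


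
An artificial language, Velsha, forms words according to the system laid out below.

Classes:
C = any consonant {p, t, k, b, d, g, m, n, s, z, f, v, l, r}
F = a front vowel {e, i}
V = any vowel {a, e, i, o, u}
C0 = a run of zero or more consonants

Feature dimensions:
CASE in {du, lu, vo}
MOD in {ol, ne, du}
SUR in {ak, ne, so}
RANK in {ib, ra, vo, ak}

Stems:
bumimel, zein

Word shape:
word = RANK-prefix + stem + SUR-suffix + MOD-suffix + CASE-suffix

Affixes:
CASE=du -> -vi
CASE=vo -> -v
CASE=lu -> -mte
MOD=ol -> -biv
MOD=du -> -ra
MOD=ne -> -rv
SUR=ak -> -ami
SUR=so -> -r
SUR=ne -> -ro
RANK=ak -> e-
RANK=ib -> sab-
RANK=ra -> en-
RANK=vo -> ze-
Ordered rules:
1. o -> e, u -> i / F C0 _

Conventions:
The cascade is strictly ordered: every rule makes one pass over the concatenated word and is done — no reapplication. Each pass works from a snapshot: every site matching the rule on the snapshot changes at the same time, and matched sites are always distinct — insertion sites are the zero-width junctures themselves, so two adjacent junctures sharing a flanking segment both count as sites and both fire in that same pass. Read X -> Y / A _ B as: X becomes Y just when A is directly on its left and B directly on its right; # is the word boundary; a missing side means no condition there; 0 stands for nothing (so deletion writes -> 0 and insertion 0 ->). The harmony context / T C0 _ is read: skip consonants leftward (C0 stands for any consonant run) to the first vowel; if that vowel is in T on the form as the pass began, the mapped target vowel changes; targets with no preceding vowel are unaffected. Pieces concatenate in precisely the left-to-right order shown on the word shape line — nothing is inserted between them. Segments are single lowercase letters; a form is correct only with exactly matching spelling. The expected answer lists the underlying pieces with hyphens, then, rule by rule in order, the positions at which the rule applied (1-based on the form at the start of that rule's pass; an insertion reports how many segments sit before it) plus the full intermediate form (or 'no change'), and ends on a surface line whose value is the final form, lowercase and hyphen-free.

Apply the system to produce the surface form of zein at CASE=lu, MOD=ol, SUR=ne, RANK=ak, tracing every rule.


underlying: e-zein-ro-biv-mte
1. o -> e, u -> i / F C0 _: fires at position(s) 7: ezeinrebivmte
surface: ezeinrebivmte


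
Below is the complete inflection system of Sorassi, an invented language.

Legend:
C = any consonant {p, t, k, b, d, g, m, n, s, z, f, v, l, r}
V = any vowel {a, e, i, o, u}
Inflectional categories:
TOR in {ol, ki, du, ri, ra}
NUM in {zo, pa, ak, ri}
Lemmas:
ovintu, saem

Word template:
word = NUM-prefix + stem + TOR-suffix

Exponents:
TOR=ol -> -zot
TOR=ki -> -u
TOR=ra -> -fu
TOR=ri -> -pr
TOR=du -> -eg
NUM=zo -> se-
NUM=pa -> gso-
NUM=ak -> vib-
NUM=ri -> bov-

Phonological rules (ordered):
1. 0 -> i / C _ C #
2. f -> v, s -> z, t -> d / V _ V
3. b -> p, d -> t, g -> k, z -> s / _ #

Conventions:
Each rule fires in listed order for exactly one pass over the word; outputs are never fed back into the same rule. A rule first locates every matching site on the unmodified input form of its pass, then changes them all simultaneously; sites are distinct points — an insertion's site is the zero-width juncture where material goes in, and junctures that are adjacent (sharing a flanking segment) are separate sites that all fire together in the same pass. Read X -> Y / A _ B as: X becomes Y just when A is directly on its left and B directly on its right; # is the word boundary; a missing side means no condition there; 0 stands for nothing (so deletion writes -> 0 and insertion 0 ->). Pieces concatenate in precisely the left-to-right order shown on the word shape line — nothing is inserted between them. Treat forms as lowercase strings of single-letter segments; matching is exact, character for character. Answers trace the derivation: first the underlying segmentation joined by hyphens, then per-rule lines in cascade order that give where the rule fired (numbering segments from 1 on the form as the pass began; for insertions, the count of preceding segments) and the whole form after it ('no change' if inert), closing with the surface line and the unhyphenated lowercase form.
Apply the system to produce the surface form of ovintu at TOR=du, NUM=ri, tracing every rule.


underlying: bov-ovintu-eg
1. 0 -> i / C _ C #: no change
2. f -> v, s -> z, t -> d / V _ V: no change
3. b -> p, d -> t, g -> k, z -> s / _ #: fires at position(s) 11: bovovintuek
surface: bovovintuek


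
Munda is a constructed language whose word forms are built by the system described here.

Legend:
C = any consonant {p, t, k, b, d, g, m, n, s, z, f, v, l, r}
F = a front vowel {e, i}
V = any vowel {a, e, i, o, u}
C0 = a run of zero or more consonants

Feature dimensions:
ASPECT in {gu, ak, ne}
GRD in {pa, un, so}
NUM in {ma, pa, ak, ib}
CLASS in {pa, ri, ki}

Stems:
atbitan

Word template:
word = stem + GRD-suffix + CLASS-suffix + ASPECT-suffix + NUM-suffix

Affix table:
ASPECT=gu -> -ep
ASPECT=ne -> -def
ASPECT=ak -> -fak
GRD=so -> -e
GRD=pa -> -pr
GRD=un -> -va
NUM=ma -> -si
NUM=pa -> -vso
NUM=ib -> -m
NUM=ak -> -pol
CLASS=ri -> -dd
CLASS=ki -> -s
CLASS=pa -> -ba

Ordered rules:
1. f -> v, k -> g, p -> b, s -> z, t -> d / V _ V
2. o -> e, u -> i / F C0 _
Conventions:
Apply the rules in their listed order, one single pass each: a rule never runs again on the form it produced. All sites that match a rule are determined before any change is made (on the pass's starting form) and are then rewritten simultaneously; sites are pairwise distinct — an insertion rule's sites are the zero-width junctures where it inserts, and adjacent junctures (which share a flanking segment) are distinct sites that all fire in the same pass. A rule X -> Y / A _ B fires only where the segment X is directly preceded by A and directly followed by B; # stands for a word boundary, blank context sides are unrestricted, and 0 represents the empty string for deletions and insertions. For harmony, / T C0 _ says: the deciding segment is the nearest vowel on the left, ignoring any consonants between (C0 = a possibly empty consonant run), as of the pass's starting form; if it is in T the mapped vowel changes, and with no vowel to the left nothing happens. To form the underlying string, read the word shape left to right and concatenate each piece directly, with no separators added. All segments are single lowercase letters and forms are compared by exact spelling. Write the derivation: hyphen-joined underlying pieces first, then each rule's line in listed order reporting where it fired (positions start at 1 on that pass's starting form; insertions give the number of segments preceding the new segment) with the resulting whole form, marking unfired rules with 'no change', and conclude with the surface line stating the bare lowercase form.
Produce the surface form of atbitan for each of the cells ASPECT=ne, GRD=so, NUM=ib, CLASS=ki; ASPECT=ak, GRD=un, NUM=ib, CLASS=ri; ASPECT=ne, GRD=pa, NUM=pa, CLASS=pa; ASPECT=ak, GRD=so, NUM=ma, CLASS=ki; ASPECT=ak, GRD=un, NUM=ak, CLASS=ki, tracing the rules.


cell ASPECT=ne, GRD=so, NUM=ib, CLASS=ki:
underlying: atbitan-e-s-def-m
1. f -> v, k -> g, p -> b, s -> z, t -> d / V _ V: fires at position(s) 5: atbidanesdefm
2. o -> e, u -> i / F C0 _: no change
surface: atbidanesdefm

cell ASPECT=ak, GRD=un, NUM=ib, CLASS=ri:
underlying: atbitan-va-dd-fak-m
1. f -> v, k -> g, p -> b, s -> z, t -> d / V _ V: fires at position(s) 5: atbidanvaddfakm
2. o -> e, u -> i / F C0 _: no change
surface: atbidanvaddfakm

cell ASPECT=ne, GRD=pa, NUM=pa, CLASS=pa:
underlying: atbitan-pr-ba-def-vso
1. f -> v, k -> g, p -> b, s -> z, t -> d / V _ V: fires at position(s) 5: atbidanprbadefvso
2. o -> e, u -> i / F C0 _: fires at position(s) 17: atbidanprbadefvse
surface: atbidanprbadefvse

cell ASPECT=ak, GRD=so, NUM=ma, CLASS=ki:
underlying: atbitan-e-s-fak-si
1. f -> v, k -> g, p -> b, s -> z, t -> d / V _ V: fires at position(s) 5: atbidanesfaksi
2. o -> e, u -> i / F C0 _: no change
surface: atbidanesfaksi

cell ASPECT=ak, GRD=un, NUM=ak, CLASS=ki:
underlying: atbitan-va-s-fak-pol
1. f -> v, k -> g, p -> b, s -> z, t -> d / V _ V: fires at position(s) 5: atbidanvasfakpol
2. o -> e, u -> i / F C0 _: no change
surface: atbidanvasfakpol


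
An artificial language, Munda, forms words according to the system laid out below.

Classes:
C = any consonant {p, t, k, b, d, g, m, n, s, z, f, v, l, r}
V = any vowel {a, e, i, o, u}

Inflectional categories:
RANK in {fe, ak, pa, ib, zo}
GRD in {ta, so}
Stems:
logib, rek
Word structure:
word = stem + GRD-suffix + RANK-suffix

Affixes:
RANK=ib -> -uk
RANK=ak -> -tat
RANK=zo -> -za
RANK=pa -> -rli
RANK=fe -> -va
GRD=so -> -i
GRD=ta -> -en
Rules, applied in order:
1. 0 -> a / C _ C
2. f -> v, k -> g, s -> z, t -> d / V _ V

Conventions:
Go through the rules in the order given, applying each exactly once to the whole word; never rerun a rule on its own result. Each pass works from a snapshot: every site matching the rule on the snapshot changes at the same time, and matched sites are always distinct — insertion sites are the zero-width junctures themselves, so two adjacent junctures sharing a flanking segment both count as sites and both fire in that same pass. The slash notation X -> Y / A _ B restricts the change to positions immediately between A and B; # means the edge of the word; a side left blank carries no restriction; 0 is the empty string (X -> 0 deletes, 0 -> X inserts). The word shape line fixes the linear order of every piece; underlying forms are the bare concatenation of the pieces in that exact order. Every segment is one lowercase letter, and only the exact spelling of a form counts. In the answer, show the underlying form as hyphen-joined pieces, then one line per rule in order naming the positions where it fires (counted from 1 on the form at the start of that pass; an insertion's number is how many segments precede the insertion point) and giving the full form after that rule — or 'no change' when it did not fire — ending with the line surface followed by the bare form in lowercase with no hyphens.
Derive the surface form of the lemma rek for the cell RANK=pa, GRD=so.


underlying: rek-i-rli
1. 0 -> a / C _ C: inserts after position(s) 5: rekirali
2. f -> v, k -> g, s -> z, t -> d / V _ V: fires at position(s) 3: regirali
surface: regirali


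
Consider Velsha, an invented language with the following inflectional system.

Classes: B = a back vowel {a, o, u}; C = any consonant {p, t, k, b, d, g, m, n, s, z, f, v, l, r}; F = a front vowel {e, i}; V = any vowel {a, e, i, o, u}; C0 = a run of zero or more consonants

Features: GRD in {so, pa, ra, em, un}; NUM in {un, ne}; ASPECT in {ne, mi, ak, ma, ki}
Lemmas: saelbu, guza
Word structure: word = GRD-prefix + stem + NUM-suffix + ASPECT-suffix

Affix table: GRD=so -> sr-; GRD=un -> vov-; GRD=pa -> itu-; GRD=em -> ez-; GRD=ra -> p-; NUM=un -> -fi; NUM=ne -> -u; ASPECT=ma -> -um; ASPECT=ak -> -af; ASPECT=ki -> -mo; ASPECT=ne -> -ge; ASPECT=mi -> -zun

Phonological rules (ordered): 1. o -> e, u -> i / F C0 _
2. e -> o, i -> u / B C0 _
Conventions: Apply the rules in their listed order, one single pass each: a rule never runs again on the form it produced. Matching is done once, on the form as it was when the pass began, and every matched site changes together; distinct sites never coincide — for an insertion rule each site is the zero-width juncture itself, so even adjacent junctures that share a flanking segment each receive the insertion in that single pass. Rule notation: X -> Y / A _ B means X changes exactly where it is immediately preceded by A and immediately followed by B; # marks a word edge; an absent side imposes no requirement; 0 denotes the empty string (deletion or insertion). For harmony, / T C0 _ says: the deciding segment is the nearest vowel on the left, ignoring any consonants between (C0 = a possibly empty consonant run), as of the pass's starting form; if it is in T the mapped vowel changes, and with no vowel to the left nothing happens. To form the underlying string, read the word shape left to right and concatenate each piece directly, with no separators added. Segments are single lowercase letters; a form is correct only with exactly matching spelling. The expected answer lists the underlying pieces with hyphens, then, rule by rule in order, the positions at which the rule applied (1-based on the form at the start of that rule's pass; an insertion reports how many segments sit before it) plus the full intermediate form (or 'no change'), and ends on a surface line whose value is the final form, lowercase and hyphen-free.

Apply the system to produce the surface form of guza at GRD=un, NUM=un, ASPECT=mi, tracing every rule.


underlying: vov-guza-fi-zun
1. o -> e, u -> i / F C0 _: fires at position(s) 11: vovguzafizin
2. e -> o, i -> u / B C0 _: fires at position(s) 9: vovguzafuzin
surface: vovguzafuzin


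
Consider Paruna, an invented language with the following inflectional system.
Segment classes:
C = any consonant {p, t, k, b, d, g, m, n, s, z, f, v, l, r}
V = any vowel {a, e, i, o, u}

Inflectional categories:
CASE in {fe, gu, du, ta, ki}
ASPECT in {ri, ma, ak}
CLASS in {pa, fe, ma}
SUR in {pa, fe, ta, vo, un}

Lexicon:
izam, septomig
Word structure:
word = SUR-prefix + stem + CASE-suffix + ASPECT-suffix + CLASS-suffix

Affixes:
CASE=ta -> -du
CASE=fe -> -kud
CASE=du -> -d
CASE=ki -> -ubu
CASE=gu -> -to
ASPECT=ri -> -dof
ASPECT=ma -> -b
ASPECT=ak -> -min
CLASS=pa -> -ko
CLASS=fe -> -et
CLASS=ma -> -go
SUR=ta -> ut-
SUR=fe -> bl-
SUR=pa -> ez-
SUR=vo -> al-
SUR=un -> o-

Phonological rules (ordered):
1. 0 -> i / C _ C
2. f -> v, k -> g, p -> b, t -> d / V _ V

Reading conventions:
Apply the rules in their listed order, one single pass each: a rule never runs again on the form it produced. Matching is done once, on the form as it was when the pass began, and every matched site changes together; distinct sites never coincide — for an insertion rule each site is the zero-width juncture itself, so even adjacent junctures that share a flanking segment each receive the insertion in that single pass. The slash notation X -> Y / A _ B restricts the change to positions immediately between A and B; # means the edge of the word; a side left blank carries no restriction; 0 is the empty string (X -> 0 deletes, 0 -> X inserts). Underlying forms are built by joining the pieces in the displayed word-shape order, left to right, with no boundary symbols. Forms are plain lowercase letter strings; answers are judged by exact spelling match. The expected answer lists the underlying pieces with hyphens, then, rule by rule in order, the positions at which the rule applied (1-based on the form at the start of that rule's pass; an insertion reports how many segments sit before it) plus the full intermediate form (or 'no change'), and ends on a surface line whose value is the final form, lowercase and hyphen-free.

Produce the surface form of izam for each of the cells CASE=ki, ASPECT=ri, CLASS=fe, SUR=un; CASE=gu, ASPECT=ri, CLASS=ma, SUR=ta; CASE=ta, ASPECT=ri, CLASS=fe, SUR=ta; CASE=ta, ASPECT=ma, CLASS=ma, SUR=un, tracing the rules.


cell CASE=ki, ASPECT=ri, CLASS=fe, SUR=un:
underlying: o-izam-ubu-dof-et
1. 0 -> i / C _ C: no change
2. f -> v, k -> g, p -> b, t -> d / V _ V: fires at position(s) 11: oizamubudovet
surface: oizamubudovet

cell CASE=gu, ASPECT=ri, CLASS=ma, SUR=ta:
underlying: ut-izam-to-dof-go
1. 0 -> i / C _ C: inserts after position(s) 6, 11: utizamitodofigo
2. f -> v, k -> g, p -> b, t -> d / V _ V: fires at position(s) 2, 8, 12: udizamidodovigo
surface: udizamidodovigo

cell CASE=ta, ASPECT=ri, CLASS=fe, SUR=ta:
underlying: ut-izam-du-dof-et
1. 0 -> i / C _ C: inserts after position(s) 6: utizamidudofet
2. f -> v, k -> g, p -> b, t -> d / V _ V: fires at position(s) 2, 12: udizamidudovet
surface: udizamidudovet

cell CASE=ta, ASPECT=ma, CLASS=ma, SUR=un:
underlying: o-izam-du-b-go
1. 0 -> i / C _ C: inserts after position(s) 5, 8: oizamidubigo
2. f -> v, k -> g, p -> b, t -> d / V _ V: no change
surface: oizamidubigo


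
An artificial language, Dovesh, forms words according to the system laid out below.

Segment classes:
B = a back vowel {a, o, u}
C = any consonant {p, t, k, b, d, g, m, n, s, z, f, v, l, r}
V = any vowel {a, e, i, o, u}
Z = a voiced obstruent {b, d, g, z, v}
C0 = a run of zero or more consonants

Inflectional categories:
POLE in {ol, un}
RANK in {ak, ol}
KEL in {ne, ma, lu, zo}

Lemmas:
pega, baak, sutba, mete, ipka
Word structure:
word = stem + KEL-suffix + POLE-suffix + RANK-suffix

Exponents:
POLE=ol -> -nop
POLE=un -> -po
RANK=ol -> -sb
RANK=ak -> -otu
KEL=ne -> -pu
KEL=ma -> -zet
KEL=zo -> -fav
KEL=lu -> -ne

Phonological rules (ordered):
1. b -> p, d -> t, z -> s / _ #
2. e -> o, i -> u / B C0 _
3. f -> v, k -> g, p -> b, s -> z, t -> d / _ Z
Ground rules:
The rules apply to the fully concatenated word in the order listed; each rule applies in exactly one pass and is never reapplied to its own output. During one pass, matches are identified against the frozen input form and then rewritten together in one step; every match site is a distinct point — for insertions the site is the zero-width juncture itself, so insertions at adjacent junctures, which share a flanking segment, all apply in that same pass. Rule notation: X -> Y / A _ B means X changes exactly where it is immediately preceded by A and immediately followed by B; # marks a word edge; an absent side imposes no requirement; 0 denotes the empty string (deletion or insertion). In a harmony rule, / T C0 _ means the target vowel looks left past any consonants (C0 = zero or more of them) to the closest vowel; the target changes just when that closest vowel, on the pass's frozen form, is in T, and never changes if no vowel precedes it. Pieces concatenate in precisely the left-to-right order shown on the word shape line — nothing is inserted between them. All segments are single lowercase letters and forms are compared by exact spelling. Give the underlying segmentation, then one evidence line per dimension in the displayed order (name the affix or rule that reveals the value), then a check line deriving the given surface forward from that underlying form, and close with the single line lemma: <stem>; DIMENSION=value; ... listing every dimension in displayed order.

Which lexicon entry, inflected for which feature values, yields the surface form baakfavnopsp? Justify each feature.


underlying: baak-fav-nop-sb
POLE=ol - signalled by the affix -nop
RANK=ol - signalled by the affix -sb
KEL=zo - signalled by the affix -fav
check: baakfavnopsb -> baakfavnopsp -> baakfavnopsp -> baakfavnopsp
lemma: baak; POLE=ol; RANK=ol; KEL=zo


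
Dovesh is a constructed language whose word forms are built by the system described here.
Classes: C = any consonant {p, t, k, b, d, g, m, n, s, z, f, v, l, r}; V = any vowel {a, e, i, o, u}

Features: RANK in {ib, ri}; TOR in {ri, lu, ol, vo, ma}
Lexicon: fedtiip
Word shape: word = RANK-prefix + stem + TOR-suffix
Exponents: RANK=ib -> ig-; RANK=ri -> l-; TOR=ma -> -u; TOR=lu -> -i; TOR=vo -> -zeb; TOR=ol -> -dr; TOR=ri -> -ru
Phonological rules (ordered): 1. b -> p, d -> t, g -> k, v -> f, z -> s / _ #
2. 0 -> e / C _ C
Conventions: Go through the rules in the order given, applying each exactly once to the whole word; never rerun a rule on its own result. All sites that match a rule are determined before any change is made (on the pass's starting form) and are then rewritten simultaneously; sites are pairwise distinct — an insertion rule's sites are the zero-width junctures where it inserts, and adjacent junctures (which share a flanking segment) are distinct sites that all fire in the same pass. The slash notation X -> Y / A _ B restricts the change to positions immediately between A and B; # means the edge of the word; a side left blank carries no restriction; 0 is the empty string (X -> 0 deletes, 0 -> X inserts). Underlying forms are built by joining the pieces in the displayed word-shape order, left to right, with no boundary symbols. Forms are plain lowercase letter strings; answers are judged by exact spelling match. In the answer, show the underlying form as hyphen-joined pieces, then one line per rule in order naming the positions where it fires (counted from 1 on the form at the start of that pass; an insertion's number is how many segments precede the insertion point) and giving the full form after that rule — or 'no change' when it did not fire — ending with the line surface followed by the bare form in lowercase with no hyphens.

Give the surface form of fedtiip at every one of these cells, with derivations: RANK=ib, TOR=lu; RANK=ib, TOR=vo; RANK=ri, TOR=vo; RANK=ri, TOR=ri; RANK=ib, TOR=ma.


cell RANK=ib, TOR=lu:
underlying: ig-fedtiip-i
1. b -> p, d -> t, g -> k, v -> f, z -> s / _ #: no change
2. 0 -> e / C _ C: inserts after position(s) 2, 5: igefedetiipi
surface: igefedetiipi

cell RANK=ib, TOR=vo:
underlying: ig-fedtiip-zeb
1. b -> p, d -> t, g -> k, v -> f, z -> s / _ #: fires at position(s) 12: igfedtiipzep
2. 0 -> e / C _ C: inserts after position(s) 2, 5, 9: igefedetiipezep
surface: igefedetiipezep

cell RANK=ri, TOR=vo:
underlying: l-fedtiip-zeb
1. b -> p, d -> t, g -> k, v -> f, z -> s / _ #: fires at position(s) 11: lfedtiipzep
2. 0 -> e / C _ C: inserts after position(s) 1, 4, 8: lefedetiipezep
surface: lefedetiipezep

cell RANK=ri, TOR=ri:
underlying: l-fedtiip-ru
1. b -> p, d -> t, g -> k, v -> f, z -> s / _ #: no change
2. 0 -> e / C _ C: inserts after position(s) 1, 4, 8: lefedetiiperu
surface: lefedetiiperu

cell RANK=ib, TOR=ma:
underlying: ig-fedtiip-u
1. b -> p, d -> t, g -> k, v -> f, z -> s / _ #: no change
2. 0 -> e / C _ C: inserts after position(s) 2, 5: igefedetiipu
surface: igefedetiipu


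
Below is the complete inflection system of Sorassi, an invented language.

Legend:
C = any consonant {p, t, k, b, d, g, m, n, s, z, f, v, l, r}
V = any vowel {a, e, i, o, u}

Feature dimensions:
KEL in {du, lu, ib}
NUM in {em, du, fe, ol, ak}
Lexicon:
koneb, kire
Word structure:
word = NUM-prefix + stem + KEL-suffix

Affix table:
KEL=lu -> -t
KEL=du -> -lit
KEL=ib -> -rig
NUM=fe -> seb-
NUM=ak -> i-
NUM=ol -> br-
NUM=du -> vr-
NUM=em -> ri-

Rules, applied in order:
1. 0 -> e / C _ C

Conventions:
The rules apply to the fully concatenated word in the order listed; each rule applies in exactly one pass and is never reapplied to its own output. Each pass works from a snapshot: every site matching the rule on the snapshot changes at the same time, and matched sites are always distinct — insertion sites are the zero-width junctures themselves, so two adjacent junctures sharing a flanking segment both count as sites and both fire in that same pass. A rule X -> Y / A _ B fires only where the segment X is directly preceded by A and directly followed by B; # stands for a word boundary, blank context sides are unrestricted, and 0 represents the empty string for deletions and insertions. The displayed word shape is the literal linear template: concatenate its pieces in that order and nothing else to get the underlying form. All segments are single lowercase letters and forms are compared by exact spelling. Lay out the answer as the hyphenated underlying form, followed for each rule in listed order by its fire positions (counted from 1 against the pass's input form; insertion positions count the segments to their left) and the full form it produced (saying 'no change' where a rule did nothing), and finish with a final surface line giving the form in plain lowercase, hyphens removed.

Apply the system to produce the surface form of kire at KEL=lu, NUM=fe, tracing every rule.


underlying: seb-kire-t
1. 0 -> e / C _ C: inserts after position(s) 3: sebekiret
surface: sebekiret


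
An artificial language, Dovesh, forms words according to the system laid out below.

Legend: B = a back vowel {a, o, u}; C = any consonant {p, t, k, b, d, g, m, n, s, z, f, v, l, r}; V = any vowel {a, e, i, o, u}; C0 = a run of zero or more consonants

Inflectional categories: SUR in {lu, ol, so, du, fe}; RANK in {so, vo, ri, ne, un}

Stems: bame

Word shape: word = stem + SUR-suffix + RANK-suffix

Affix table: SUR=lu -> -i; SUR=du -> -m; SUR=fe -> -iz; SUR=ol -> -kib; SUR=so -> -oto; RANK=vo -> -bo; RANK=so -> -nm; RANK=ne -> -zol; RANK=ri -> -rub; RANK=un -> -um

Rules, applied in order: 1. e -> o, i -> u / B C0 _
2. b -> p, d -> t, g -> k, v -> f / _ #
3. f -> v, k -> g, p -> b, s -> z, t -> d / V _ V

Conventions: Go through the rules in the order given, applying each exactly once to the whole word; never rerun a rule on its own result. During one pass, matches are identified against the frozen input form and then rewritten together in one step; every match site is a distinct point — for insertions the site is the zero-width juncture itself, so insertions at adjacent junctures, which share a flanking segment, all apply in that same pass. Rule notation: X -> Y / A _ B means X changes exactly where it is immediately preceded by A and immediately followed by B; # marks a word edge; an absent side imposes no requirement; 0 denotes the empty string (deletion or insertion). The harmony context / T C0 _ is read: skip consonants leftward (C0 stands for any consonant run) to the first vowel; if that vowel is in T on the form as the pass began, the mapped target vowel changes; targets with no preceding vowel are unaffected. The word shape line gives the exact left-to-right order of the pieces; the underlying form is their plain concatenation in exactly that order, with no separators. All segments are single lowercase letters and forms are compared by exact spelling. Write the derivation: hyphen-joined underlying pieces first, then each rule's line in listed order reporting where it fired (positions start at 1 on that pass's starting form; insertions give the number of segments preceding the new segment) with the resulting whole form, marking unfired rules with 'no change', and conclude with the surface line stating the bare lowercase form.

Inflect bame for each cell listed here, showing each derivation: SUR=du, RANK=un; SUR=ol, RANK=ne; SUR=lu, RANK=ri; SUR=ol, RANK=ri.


cell SUR=du, RANK=un:
underlying: bame-m-um
1. e -> o, i -> u / B C0 _: fires at position(s) 4: bamomum
2. b -> p, d -> t, g -> k, v -> f / _ #: no change
3. f -> v, k -> g, p -> b, s -> z, t -> d / V _ V: no change
surface: bamomum

cell SUR=ol, RANK=ne:
underlying: bame-kib-zol
1. e -> o, i -> u / B C0 _: fires at position(s) 4: bamokibzol
2. b -> p, d -> t, g -> k, v -> f / _ #: no change
3. f -> v, k -> g, p -> b, s -> z, t -> d / V _ V: fires at position(s) 5: bamogibzol
surface: bamogibzol

cell SUR=lu, RANK=ri:
underlying: bame-i-rub
1. e -> o, i -> u / B C0 _: fires at position(s) 4: bamoirub
2. b -> p, d -> t, g -> k, v -> f / _ #: fires at position(s) 8: bamoirup
3. f -> v, k -> g, p -> b, s -> z, t -> d / V _ V: no change
surface: bamoirup

cell SUR=ol, RANK=ri:
underlying: bame-kib-rub
1. e -> o, i -> u / B C0 _: fires at position(s) 4: bamokibrub
2. b -> p, d -> t, g -> k, v -> f / _ #: fires at position(s) 10: bamokibrup
3. f -> v, k -> g, p -> b, s -> z, t -> d / V _ V: fires at position(s) 5: bamogibrup
surface: bamogibrup


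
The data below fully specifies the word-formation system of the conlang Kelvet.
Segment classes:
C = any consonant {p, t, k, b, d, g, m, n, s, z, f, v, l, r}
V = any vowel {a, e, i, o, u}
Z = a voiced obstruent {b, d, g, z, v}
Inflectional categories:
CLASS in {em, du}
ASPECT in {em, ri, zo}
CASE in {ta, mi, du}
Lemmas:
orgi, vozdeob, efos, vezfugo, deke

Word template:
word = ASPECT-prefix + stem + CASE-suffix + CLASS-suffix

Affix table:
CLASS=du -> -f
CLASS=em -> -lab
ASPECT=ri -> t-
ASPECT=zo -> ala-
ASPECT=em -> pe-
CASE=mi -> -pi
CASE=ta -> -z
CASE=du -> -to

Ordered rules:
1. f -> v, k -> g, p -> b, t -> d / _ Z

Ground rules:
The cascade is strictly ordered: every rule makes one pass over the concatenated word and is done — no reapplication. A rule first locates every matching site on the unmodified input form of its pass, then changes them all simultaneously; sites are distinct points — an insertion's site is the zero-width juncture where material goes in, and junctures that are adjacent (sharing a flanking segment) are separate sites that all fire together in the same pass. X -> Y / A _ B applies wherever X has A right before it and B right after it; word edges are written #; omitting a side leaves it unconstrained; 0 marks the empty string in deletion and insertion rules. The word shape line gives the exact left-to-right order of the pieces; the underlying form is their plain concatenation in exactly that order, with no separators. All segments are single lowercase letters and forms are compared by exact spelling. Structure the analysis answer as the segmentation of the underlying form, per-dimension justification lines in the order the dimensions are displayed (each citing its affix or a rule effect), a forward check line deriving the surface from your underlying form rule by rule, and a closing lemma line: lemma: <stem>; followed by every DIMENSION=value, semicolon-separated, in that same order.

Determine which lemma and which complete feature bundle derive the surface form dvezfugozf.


underlying: t-vezfugo-z-f
CLASS=du - signalled by the affix -f
ASPECT=ri - signalled by the affix t-
CASE=ta - signalled by the affix -z
check: tvezfugozf -> dvezfugozf
lemma: vezfugo; CLASS=du; ASPECT=ri; CASE=ta


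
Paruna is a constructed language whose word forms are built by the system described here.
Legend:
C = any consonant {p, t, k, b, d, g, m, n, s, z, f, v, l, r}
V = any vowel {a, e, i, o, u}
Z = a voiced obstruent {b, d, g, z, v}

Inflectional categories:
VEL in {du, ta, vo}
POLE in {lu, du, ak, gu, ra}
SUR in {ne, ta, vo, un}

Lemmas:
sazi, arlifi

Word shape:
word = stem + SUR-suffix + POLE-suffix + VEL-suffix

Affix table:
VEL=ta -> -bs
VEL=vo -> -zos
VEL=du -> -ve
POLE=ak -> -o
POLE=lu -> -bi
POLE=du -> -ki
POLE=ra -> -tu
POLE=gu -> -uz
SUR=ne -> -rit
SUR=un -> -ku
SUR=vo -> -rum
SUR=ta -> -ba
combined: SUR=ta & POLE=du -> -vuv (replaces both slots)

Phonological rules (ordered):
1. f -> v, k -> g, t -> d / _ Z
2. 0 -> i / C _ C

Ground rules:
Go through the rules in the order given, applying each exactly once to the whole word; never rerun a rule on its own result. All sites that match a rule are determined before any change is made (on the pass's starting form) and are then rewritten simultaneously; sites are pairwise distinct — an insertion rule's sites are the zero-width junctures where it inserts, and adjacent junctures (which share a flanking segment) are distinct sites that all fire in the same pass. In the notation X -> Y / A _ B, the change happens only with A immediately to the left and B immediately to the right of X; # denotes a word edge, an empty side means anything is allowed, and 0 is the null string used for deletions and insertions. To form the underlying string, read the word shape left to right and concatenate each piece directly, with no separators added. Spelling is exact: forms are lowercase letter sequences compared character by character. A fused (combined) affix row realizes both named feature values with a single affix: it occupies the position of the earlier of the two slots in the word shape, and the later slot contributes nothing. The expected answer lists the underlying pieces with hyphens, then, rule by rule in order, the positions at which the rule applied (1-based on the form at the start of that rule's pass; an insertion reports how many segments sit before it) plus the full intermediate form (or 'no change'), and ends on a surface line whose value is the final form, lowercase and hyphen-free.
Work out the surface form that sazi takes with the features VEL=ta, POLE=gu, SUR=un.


underlying: sazi-ku-uz-bs
1. f -> v, k -> g, t -> d / _ Z: no change
2. 0 -> i / C _ C: inserts after position(s) 8, 9: sazikuuzibis
surface: sazikuuzibis


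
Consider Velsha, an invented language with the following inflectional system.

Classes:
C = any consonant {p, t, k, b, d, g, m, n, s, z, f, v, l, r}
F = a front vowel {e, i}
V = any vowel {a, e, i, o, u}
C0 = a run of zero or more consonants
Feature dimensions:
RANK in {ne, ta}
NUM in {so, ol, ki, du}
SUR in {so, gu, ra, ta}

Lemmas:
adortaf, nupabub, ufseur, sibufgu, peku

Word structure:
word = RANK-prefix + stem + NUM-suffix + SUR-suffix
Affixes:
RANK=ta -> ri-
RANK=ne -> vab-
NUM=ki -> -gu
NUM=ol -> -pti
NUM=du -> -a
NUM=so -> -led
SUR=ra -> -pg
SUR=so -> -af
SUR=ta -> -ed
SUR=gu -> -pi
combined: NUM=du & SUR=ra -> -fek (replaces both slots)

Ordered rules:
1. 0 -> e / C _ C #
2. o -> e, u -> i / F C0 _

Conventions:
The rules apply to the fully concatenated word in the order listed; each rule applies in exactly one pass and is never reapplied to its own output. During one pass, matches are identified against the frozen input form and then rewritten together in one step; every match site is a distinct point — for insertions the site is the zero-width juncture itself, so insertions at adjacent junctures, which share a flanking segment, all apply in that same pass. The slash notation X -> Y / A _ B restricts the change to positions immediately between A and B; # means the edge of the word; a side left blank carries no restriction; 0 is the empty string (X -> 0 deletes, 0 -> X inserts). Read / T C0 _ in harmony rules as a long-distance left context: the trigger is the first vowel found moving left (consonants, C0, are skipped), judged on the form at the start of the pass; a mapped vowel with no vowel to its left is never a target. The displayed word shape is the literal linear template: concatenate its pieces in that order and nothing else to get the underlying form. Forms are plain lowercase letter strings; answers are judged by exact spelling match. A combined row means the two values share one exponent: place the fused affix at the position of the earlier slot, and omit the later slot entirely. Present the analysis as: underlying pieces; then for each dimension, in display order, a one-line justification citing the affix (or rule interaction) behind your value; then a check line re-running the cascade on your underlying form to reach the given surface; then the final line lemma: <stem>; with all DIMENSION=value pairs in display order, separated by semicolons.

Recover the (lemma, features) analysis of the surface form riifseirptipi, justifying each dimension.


underlying: ri-ufseur-pti-pi
RANK=ta - signalled by the affix ri-
NUM=ol - signalled by the affix -pti
SUR=gu - signalled by the affix -pi
check: riufseurptipi -> riufseurptipi -> riifseirptipi
lemma: ufseur; RANK=ta; NUM=ol; SUR=gu


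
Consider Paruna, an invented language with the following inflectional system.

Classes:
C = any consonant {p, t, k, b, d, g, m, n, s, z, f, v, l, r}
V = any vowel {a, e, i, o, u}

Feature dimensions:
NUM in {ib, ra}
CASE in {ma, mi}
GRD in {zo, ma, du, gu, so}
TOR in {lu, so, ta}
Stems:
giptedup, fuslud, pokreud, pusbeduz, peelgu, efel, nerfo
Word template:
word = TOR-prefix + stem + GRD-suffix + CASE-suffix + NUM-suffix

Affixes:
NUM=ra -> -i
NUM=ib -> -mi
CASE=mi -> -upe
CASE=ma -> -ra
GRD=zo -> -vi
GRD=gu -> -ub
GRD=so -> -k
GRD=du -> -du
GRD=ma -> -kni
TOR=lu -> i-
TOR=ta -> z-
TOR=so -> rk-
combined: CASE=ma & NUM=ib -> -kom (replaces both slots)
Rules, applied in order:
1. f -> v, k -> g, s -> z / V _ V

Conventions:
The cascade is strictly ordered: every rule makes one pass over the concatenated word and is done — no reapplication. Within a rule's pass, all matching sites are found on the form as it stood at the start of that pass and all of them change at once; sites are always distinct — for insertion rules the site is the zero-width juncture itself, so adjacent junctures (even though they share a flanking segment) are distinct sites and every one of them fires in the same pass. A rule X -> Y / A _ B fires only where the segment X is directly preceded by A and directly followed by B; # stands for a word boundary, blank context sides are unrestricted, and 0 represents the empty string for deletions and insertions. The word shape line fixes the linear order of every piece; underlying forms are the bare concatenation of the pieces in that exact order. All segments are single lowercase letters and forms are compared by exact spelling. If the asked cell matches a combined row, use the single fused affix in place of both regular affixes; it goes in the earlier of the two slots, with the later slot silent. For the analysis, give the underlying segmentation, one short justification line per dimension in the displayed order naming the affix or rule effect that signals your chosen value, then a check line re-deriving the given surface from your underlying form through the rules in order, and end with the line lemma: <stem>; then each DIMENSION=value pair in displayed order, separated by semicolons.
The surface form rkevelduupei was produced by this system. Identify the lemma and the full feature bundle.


underlying: rk-efel-du-upe-i
NUM=ra - signalled by the affix -i
CASE=mi - signalled by the affix -upe
GRD=du - signalled by the affix -du
TOR=so - signalled by the affix rk-
check: rkefelduupei -> rkevelduupei
lemma: efel; NUM=ra; CASE=mi; GRD=du; TOR=so
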